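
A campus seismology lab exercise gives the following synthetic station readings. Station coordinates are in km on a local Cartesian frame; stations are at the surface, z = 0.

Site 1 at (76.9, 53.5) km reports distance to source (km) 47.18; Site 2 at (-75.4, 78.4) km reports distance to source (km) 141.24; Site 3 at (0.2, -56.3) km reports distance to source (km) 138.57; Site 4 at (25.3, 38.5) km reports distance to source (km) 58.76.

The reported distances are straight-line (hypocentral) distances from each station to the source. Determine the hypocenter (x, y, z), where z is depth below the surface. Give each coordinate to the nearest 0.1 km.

(58.3, 62.1, 42.5)

Each station gives a sphere (x−x_i)² + (y−y_i)² + z² = d_i² (stations at z=0).
Subtracting the Site 1 sphere from Site 2 and Site 3: z² cancels, leaving linear equations in x and y:
-304.6 x + 49.8 y = -14666.93
-153.4 x − 219.6 y = -22581.82
Solving: x ≈ 58.305, y ≈ 62.103 km (keep extra digits for the depth step; rounded: 58.3, 62.1).
Then from the Site 1 sphere: z² = 47.18² − (x − 76.9)² − (y − 53.5)² with x = 58.305, y = 62.103, so z ≈ 42.499 ≈ 42.5 km.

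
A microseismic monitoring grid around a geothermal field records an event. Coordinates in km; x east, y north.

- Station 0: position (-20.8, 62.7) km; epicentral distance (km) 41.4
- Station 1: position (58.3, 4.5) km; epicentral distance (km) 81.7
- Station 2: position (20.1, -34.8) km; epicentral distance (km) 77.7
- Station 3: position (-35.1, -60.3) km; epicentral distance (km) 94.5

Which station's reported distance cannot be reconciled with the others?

Solve using three stations at a time. Using Station 1, Station 2, Station 3 (subtract circle equations pairwise → linear system) gives (x, y) ≈ (-18.4, 32.7).
Distances from that point to each station vs reported:
  Station 0: calculated 30.1 vs reported 41.4 → residual 11.3 km
  Station 1: calculated 81.7 vs reported 81.7 → residual 0.0 km
  Station 2: calculated 77.7 vs reported 77.7 → residual 0.0 km
  Station 3: calculated 94.5 vs reported 94.5 → residual 0.0 km
Station 1, Station 2, Station 3 are mutually consistent (residuals ≈ 0); Station 0 is off by 11.3 km.

Station 0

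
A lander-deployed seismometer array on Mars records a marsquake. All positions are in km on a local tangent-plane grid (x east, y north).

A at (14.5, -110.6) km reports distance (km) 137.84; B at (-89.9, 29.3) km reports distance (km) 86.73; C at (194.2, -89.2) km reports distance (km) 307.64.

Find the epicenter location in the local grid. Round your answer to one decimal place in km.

x ≈ -111.5 km, y ≈ -54.7 km

Circle about each station: (x − 14.5)² + (y + 110.6)² = 137.84²; (x + 89.9)² + (y − 29.3)² = 86.73²; (x − 194.2)² + (y + 89.2)² = 307.64².
Subtracting pairs of circle equations eliminates x²+y² and gives linear equations (the radical axes):
-208.8 x + 279.8 y = 7975.66
359.4 x + 42.8 y = -42414.83
Solving the 2×2 system: x ≈ -111.5, y ≈ -54.7 km.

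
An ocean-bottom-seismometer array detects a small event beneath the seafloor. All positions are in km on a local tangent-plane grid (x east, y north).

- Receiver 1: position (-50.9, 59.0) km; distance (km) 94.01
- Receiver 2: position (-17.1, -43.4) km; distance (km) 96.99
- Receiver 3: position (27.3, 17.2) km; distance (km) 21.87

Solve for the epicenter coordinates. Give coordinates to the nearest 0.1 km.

Circle about each station: (x + 50.9)² + (y − 59.0)² = 94.01²; (x + 17.1)² + (y + 43.4)² = 96.99²; (x − 27.3)² + (y − 17.2)² = 21.87².
Subtracting pairs of circle equations eliminates x²+y² and gives linear equations (the radical axes):
67.6 x − 204.8 y = -4465.02
156.4 x − 83.6 y = 3328.90
Solving the 2×2 system: x ≈ 40.0, y ≈ 35.0 km.

40.0 km east, 35.0 km north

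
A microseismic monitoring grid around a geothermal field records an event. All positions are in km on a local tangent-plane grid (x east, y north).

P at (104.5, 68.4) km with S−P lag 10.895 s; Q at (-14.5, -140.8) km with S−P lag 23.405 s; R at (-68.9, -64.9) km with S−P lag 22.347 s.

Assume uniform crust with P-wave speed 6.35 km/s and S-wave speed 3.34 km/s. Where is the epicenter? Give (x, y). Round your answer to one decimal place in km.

Distance from S−P lag: d = Δt · v_P v_S / (v_P − v_S) = Δt · (6.35·3.34)/(6.35−3.34) ≈ 7.0462·Δt.
So d_P = 76.77, d_Q = 164.92, d_R = 157.46 km.
Circle about each station: (x − 104.5)² + (y − 68.4)² = 76.77²; (x + 14.5)² + (y + 140.8)² = 164.92²; (x + 68.9)² + (y + 64.9)² = 157.46².
Subtracting pairs of circle equations eliminates x²+y² and gives linear equations (the radical axes):
-238.0 x − 418.4 y = -16868.89
-346.8 x − 266.6 y = -25539.61
Solving the 2×2 system: x ≈ 75.8, y ≈ -2.8 km.
Check against P (with the unrounded x, y): √((x − 104.5)²+(y − 68.4)²) = 76.77 ≈ 76.77 km. ✓

75.8 km east, -2.8 km north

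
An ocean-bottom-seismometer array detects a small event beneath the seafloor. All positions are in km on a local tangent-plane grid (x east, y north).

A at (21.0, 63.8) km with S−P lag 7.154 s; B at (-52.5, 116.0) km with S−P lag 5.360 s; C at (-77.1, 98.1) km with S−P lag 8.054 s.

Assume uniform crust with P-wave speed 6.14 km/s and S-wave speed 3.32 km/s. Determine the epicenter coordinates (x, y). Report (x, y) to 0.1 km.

x ≈ -18.9 km, y ≈ 96.7 km

Distance from S−P lag: d = Δt · v_P v_S / (v_P − v_S) = Δt · (6.14·3.32)/(6.14−3.32) ≈ 7.2287·Δt.
So d_A = 51.71, d_B = 38.75, d_C = 58.22 km.
Circle about each station: (x − 21.0)² + (y − 63.8)² = 51.71²; (x + 52.5)² + (y − 116.0)² = 38.75²; (x + 77.1)² + (y − 98.1)² = 58.22².
Subtracting pairs of circle equations eliminates x²+y² and gives linear equations (the radical axes):
-147.0 x + 104.4 y = 12873.17
-196.2 x + 68.6 y = 10340.94
Solving the 2×2 system: x ≈ -18.9, y ≈ 96.7 km.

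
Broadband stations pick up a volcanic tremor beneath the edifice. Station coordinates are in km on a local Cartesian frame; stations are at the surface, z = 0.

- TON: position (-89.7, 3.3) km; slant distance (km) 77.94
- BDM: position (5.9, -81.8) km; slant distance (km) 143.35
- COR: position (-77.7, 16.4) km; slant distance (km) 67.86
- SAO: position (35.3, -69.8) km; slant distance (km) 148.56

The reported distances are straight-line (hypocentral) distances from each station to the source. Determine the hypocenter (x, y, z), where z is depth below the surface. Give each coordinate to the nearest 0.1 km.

(-50.8, 35.8, 59.2)

Each station gives a sphere (x−x_i)² + (y−y_i)² + z² = d_i² (stations at z=0).
Subtracting the TON sphere from BDM and COR: z² cancels, leaving linear equations in x and y:
191.2 x − 170.2 y = -15805.51
24.0 x + 26.2 y = -281.07
Solving: x ≈ -50.795, y ≈ 35.802 km (keep extra digits for the depth step; rounded: -50.8, 35.8).
Then from the TON sphere: z² = 77.94² − (x + 89.7)² − (y − 3.3)² with x = -50.795, y = 35.802, so z ≈ 59.200 ≈ 59.2 km.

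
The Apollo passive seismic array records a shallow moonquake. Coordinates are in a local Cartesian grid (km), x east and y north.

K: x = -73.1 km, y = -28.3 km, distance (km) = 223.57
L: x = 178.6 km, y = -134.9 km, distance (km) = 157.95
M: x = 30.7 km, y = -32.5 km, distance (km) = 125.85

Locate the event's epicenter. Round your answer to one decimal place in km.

Circle about each station: (x + 73.1)² + (y + 28.3)² = 223.57²; (x − 178.6)² + (y + 134.9)² = 157.95²; (x − 30.7)² + (y + 32.5)² = 125.85².
Subtracting the K equation from the L and M equations removes the quadratic terms:
503.4 x − 213.2 y = 68986.81
207.6 x − 8.4 y = 29999.56
Solving the 2×2 system: x ≈ 145.3, y ≈ 19.5 km.

(145.3, 19.5)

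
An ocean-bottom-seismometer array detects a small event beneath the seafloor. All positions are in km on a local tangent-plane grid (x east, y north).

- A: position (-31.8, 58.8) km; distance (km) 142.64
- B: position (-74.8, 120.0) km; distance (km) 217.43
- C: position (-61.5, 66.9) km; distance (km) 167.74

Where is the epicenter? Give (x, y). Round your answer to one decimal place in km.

x ≈ 51.9 km, y ≈ -56.7 km

Circle about each station: (x + 31.8)² + (y − 58.8)² = 142.64²; (x + 74.8)² + (y − 120.0)² = 217.43²; (x + 61.5)² + (y − 66.9)² = 167.74².
Subtracting the A equation from the B and C equations removes the quadratic terms:
-86.0 x + 122.4 y = -11403.28
-59.4 x + 16.2 y = -4001.36
Solving the 2×2 system: x ≈ 51.9, y ≈ -56.7 km.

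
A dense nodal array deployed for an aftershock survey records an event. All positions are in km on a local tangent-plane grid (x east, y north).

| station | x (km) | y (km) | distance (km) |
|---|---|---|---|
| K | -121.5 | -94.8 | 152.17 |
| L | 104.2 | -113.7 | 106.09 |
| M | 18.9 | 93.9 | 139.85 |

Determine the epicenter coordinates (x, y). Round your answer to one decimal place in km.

22.6 km east, -45.9 km north

Circle about each station: (x + 121.5)² + (y + 94.8)² = 152.17²; (x − 104.2)² + (y + 113.7)² = 106.09²; (x − 18.9)² + (y − 93.9)² = 139.85².
Subtracting pairs of circle equations eliminates x²+y² and gives linear equations (the radical axes):
451.4 x − 37.8 y = 11936.66
280.8 x + 377.4 y = -10977.18
Solving the 2×2 system: x ≈ 22.6, y ≈ -45.9 km.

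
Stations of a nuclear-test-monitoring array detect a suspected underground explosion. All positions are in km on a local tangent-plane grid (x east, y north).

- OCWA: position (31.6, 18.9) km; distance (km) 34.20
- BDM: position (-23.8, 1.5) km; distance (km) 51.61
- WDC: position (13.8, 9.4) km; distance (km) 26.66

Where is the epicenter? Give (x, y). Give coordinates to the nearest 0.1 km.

25.2 km east, -14.7 km north

Circle about each station: (x − 31.6)² + (y − 18.9)² = 34.20²; (x + 23.8)² + (y − 1.5)² = 51.61²; (x − 13.8)² + (y − 9.4)² = 26.66².
Subtracting pairs of circle equations eliminates x²+y² and gives linear equations (the radical axes):
-110.8 x − 34.8 y = -2281.03
-35.6 x − 19.0 y = -618.09
Solving the 2×2 system: x ≈ 25.2, y ≈ -14.7 km.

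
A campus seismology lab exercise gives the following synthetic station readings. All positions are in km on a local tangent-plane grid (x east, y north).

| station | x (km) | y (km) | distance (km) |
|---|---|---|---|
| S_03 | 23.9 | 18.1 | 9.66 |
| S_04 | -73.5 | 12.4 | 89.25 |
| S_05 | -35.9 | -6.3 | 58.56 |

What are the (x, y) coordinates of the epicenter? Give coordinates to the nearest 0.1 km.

Circle about each station: (x − 23.9)² + (y − 18.1)² = 9.66²; (x + 73.5)² + (y − 12.4)² = 89.25²; (x + 35.9)² + (y + 6.3)² = 58.56².
Subtracting the S_03 equation from the S_04 and S_05 equations removes the quadratic terms:
-194.8 x − 11.4 y = -3215.06
-119.6 x − 48.8 y = -2906.28
Solving the 2×2 system: x ≈ 15.2, y ≈ 22.3 km.
Check against S_03 (with the unrounded x, y): √((x − 23.9)²+(y − 18.1)²) = 9.66 ≈ 9.66 km. ✓

(15.2, 22.3)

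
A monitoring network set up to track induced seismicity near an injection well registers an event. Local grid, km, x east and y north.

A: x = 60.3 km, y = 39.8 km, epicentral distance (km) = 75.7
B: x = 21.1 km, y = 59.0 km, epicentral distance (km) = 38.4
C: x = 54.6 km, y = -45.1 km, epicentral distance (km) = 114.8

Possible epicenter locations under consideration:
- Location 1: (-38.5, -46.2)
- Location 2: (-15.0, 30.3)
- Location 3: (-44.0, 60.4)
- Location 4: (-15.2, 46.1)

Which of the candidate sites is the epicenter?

Location 4

For each candidate, compare |candidate − station| to the reported distance:
Location 1: residuals A 55.3, B 82.5, C 21.7 → max 82.5 km
Location 2: residuals A 0.2, B 7.7, C 12.2 → max 12.2 km
Location 3: residuals A 30.6, B 26.7, C 29.6 → max 30.6 km
Location 4: residuals A 0.1, B 0.1, C 0.0 → max 0.1 km
Only Location 4 has all residuals ≈ 0.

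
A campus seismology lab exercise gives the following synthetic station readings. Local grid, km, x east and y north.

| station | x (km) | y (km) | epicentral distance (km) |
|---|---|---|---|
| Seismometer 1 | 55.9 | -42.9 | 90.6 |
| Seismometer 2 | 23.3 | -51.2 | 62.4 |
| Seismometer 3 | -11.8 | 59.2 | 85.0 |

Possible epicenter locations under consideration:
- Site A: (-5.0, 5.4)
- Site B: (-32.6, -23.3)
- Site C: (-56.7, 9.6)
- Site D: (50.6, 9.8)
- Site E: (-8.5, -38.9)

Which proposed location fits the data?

Site B

For each candidate, compare |candidate − station| to the reported distance:
Site A: residuals Seismometer 1 12.9, Seismometer 2 0.9, Seismometer 3 30.8 → max 30.8 km
Site B: residuals Seismometer 1 0.0, Seismometer 2 0.1, Seismometer 3 0.1 → max 0.1 km
Site C: residuals Seismometer 1 33.6, Seismometer 2 38.1, Seismometer 3 18.1 → max 38.1 km
Site D: residuals Seismometer 1 37.6, Seismometer 2 4.4, Seismometer 3 5.4 → max 37.6 km
Site E: residuals Seismometer 1 26.1, Seismometer 2 28.3, Seismometer 3 13.2 → max 28.3 km
Only Site B has all residuals ≈ 0.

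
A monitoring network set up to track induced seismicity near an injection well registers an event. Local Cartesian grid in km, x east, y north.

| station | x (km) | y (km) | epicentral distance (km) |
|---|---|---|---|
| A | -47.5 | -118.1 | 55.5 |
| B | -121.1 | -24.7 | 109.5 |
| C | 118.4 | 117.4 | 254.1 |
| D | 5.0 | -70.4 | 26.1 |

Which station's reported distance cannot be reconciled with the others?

Solve using three stations at a time. Using A, B, D (subtract circle equations pairwise → linear system) gives (x, y) ≈ (-21.1, -69.3).
Distances from that point to each station vs reported:
  A: calculated 55.5 vs reported 55.5 → residual 0.0 km
  B: calculated 109.5 vs reported 109.5 → residual 0.0 km
  C: calculated 233.0 vs reported 254.1 → residual 21.1 km
  D: calculated 26.1 vs reported 26.1 → residual 0.0 km
A, B, D are mutually consistent (residuals ≈ 0); C is off by 21.1 km.

C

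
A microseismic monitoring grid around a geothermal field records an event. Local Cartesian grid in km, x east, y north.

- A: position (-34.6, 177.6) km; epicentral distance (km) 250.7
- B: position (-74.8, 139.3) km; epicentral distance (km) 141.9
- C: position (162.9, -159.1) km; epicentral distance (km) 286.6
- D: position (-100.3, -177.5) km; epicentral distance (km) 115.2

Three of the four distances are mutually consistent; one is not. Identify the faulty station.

B

Solve using three stations at a time. Using A, C, D (subtract circle equations pairwise → linear system) gives (x, y) ≈ (-106.9, -62.5).
Distances from that point to each station vs reported:
  A: calculated 250.7 vs reported 250.7 → residual 0.0 km
  B: calculated 204.3 vs reported 141.9 → residual 62.4 km
  C: calculated 286.6 vs reported 286.6 → residual 0.0 km
  D: calculated 115.2 vs reported 115.2 → residual 0.0 km
A, C, D are mutually consistent (residuals ≈ 0); B is off by 62.4 km.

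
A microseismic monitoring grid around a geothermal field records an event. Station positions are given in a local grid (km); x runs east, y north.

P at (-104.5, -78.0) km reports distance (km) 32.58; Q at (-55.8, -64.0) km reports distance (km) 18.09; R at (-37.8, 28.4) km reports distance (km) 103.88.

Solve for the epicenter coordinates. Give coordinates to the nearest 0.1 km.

(-73.1, -69.3)

Circle about each station: (x + 104.5)² + (y + 78.0)² = 32.58²; (x + 55.8)² + (y + 64.0)² = 18.09²; (x + 37.8)² + (y − 28.4)² = 103.88².
Subtracting the P equation from the Q and R equations removes the quadratic terms:
97.4 x + 28.0 y = -9060.40
133.4 x + 212.8 y = -24498.45
Solving the 2×2 system: x ≈ -73.1, y ≈ -69.3 km.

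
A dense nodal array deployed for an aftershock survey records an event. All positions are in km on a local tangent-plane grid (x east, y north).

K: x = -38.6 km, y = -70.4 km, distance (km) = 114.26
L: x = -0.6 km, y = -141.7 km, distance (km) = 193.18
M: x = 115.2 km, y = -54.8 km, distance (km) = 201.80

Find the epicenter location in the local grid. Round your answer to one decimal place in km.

x ≈ -62.2 km, y ≈ 41.4 km

Circle about each station: (x + 38.6)² + (y + 70.4)² = 114.26²; (x + 0.6)² + (y + 141.7)² = 193.18²; (x − 115.2)² + (y + 54.8)² = 201.80².
Subtracting the K equation from the L and M equations removes the quadratic terms:
76.0 x − 142.6 y = -10630.03
307.6 x + 31.2 y = -17839.93
Solving the 2×2 system: x ≈ -62.2, y ≈ 41.4 km.
Check against K (with the unrounded x, y): √((x + 38.6)²+(y + 70.4)²) = 114.26 ≈ 114.26 km. ✓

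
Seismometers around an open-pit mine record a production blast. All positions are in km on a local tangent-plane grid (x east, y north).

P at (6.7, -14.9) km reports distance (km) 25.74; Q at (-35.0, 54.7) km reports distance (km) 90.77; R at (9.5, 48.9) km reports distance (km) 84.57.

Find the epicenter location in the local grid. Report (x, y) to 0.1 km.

(-11.6, -33.0)

Circle about each station: (x − 6.7)² + (y + 14.9)² = 25.74²; (x + 35.0)² + (y − 54.7)² = 90.77²; (x − 9.5)² + (y − 48.9)² = 84.57².
Subtracting the P equation from the Q and R equations removes the quadratic terms:
-83.4 x + 139.2 y = -3626.46
5.6 x + 127.6 y = -4274.98
Solving the 2×2 system: x ≈ -11.6, y ≈ -33.0 km.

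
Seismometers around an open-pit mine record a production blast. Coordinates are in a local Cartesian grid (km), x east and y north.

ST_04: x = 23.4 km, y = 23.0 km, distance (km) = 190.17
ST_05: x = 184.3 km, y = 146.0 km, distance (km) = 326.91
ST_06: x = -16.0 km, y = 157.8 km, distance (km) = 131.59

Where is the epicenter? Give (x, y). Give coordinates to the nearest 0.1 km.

Circle about each station: (x − 23.4)² + (y − 23.0)² = 190.17²; (x − 184.3)² + (y − 146.0)² = 326.91²; (x + 16.0)² + (y − 157.8)² = 131.59².
Subtracting the ST_04 equation from the ST_05 and ST_06 equations removes the quadratic terms:
321.8 x + 246.0 y = -16499.59
-78.8 x + 269.6 y = 42928.98
Solving the 2×2 system: x ≈ -141.4, y ≈ 117.9 km.

(-141.4, 117.9)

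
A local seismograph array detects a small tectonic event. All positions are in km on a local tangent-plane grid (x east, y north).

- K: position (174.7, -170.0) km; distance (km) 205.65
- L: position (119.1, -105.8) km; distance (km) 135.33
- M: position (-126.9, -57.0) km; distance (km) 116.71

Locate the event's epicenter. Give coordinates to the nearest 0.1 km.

-15.5 km east, -91.8 km north

Circle about each station: (x − 174.7)² + (y + 170.0)² = 205.65²; (x − 119.1)² + (y + 105.8)² = 135.33²; (x + 126.9)² + (y + 57.0)² = 116.71².
Subtracting pairs of circle equations eliminates x²+y² and gives linear equations (the radical axes):
-111.2 x + 128.4 y = -10063.93
-603.2 x + 226.0 y = -11396.78
Solving the 2×2 system: x ≈ -15.5, y ≈ -91.8 km.
Check against K (with the unrounded x, y): √((x − 174.7)²+(y + 170.0)²) = 205.65 ≈ 205.65 km. ✓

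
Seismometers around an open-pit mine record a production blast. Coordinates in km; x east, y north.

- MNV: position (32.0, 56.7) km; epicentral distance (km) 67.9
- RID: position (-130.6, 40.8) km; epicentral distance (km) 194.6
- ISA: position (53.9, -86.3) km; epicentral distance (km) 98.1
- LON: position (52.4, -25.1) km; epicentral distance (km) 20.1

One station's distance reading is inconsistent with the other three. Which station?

ISA

Solve using three stations at a time. Using MNV, RID, LON (subtract circle equations pairwise → linear system) gives (x, y) ≈ (58.3, -5.9).
Distances from that point to each station vs reported:
  MNV: calculated 67.9 vs reported 67.9 → residual 0.0 km
  RID: calculated 194.6 vs reported 194.6 → residual 0.0 km
  ISA: calculated 80.5 vs reported 98.1 → residual 17.6 km
  LON: calculated 20.1 vs reported 20.1 → residual 0.0 km
MNV, RID, LON are mutually consistent (residuals ≈ 0); ISA is off by 17.6 km.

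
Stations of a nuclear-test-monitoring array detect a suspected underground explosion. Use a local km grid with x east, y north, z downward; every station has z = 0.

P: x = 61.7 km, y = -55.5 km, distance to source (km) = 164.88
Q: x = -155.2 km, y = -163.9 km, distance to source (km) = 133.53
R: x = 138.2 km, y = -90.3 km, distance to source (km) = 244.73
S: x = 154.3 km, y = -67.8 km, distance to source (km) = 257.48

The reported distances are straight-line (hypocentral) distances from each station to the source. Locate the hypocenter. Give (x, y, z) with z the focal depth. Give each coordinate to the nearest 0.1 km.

Each station gives a sphere (x−x_i)² + (y−y_i)² + z² = d_i² (stations at z=0).
Subtracting the P sphere from Q and R: z² cancels, leaving linear equations in x and y:
-433.8 x − 216.8 y = 53418.26
153.0 x − 69.6 y = -12341.17
Solving: x ≈ -100.903, y ≈ -44.496 km (keep extra digits for the depth step; rounded: -100.9, -44.5).
Then from the P sphere: z² = 164.88² − (x − 61.7)² − (y + 55.5)² with x = -100.903, y = -44.496, so z ≈ 24.992 ≈ 25.0 km.

(-100.9, -44.5, 25.0)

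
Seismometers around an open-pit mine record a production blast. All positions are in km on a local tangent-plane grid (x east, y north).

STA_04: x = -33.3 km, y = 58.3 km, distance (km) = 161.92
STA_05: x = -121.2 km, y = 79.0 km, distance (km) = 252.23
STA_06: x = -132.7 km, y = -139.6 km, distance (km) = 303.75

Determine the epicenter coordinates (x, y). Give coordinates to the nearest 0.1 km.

Circle about each station: (x + 33.3)² + (y − 58.3)² = 161.92²; (x + 121.2)² + (y − 79.0)² = 252.23²; (x + 132.7)² + (y + 139.6)² = 303.75².
Subtracting the STA_04 equation from the STA_05 and STA_06 equations removes the quadratic terms:
-175.8 x + 41.4 y = -20979.23
-198.8 x − 395.8 y = -33456.31
Solving the 2×2 system: x ≈ 124.5, y ≈ 22.0 km.

(124.5, 22.0)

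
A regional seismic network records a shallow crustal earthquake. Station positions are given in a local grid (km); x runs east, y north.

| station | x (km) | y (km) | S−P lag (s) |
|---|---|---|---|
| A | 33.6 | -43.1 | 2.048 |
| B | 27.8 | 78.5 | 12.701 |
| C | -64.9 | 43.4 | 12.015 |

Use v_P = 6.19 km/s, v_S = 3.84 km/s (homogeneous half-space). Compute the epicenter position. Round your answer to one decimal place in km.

Distance from S−P lag: d = Δt · v_P v_S / (v_P − v_S) = Δt · (6.19·3.84)/(6.19−3.84) ≈ 10.1147·Δt.
So d_A = 20.71, d_B = 128.47, d_C = 121.53 km.
Circle about each station: (x − 33.6)² + (y + 43.1)² = 20.71²; (x − 27.8)² + (y − 78.5)² = 128.47²; (x + 64.9)² + (y − 43.4)² = 121.53².
Subtracting the A equation from the B and C equations removes the quadratic terms:
-11.6 x + 243.2 y = -12127.12
-197.0 x + 173.0 y = -11231.64
Solving the 2×2 system: x ≈ 13.8, y ≈ -49.2 km.

13.8 km east, -49.2 km north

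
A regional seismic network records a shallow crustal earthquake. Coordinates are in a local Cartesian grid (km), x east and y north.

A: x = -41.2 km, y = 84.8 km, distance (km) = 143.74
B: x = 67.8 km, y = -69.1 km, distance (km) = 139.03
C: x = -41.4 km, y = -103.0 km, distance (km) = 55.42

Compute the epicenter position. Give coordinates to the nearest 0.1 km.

-70.6 km east, -55.9 km north

Circle about each station: (x + 41.2)² + (y − 84.8)² = 143.74²; (x − 67.8)² + (y + 69.1)² = 139.03²; (x + 41.4)² + (y + 103.0)² = 55.42².
Subtracting pairs of circle equations eliminates x²+y² and gives linear equations (the radical axes):
218.0 x − 307.8 y = 1815.02
-0.4 x − 375.6 y = 21024.29
Solving the 2×2 system: x ≈ -70.6, y ≈ -55.9 km.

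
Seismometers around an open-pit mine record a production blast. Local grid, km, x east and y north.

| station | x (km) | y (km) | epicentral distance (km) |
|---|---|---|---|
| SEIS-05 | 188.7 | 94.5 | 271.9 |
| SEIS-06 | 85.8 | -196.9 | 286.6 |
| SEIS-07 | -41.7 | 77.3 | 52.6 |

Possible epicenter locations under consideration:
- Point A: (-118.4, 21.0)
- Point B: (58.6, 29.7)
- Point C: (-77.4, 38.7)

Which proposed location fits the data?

Point C

For each candidate, compare |candidate − station| to the reported distance:
Point A: residuals SEIS-05 43.9, SEIS-06 12.0, SEIS-07 42.5 → max 43.9 km
Point B: residuals SEIS-05 126.6, SEIS-06 58.4, SEIS-07 58.4 → max 126.6 km
Point C: residuals SEIS-05 0.0, SEIS-06 0.0, SEIS-07 0.0 → max 0.0 km
Only Point C has all residuals ≈ 0.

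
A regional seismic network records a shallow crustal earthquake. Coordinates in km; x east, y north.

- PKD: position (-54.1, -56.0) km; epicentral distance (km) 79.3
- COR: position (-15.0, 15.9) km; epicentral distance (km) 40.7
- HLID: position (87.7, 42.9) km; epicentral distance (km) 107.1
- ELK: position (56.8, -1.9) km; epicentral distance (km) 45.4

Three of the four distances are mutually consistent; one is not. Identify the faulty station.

HLID

Solve using three stations at a time. Using PKD, COR, ELK (subtract circle equations pairwise → linear system) gives (x, y) ≈ (13.0, -13.7).
Distances from that point to each station vs reported:
  PKD: calculated 79.3 vs reported 79.3 → residual 0.0 km
  COR: calculated 40.7 vs reported 40.7 → residual 0.0 km
  HLID: calculated 93.7 vs reported 107.1 → residual 13.4 km
  ELK: calculated 45.4 vs reported 45.4 → residual 0.0 km
PKD, COR, ELK are mutually consistent (residuals ≈ 0); HLID is off by 13.4 km.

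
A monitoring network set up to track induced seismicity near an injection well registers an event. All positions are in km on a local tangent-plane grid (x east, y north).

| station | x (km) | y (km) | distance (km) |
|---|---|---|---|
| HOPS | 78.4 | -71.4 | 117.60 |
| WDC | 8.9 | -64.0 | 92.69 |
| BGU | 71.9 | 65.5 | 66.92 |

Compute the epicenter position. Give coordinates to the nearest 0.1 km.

(16.2, 28.4)

Circle about each station: (x − 78.4)² + (y + 71.4)² = 117.60²; (x − 8.9)² + (y + 64.0)² = 92.69²; (x − 71.9)² + (y − 65.5)² = 66.92².
Subtracting the HOPS equation from the WDC and BGU equations removes the quadratic terms:
-139.0 x + 14.8 y = -1830.99
-13.0 x + 273.8 y = 7566.81
Solving the 2×2 system: x ≈ 16.2, y ≈ 28.4 km.
Check against HOPS (with the unrounded x, y): √((x − 78.4)²+(y + 71.4)²) = 117.60 ≈ 117.60 km. ✓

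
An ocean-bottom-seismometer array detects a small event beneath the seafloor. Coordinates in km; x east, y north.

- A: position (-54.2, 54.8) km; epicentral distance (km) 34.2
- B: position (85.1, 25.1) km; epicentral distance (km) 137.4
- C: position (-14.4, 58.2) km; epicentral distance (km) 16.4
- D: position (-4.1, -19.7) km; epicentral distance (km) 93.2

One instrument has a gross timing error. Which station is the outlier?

Solve using three stations at a time. Using A, C, D (subtract circle equations pairwise → linear system) gives (x, y) ≈ (-24.2, 71.3).
Distances from that point to each station vs reported:
  A: calculated 34.2 vs reported 34.2 → residual 0.0 km
  B: calculated 118.7 vs reported 137.4 → residual 18.7 km
  C: calculated 16.4 vs reported 16.4 → residual 0.0 km
  D: calculated 93.2 vs reported 93.2 → residual 0.0 km
A, C, D are mutually consistent (residuals ≈ 0); B is off by 18.7 km.

B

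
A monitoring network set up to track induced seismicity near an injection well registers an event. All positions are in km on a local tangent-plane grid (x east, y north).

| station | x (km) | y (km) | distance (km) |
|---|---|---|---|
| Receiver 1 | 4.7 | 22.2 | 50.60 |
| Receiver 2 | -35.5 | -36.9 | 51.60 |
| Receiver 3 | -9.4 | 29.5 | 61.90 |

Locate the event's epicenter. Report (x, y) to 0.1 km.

x ≈ 15.2 km, y ≈ -27.3 km

Circle about each station: (x − 4.7)² + (y − 22.2)² = 50.60²; (x + 35.5)² + (y + 36.9)² = 51.60²; (x + 9.4)² + (y − 29.5)² = 61.90².
Subtracting the Receiver 1 equation from the Receiver 2 and Receiver 3 equations removes the quadratic terms:
-80.4 x − 118.2 y = 2004.73
-28.2 x + 14.6 y = -827.57
Solving the 2×2 system: x ≈ 15.2, y ≈ -27.3 km.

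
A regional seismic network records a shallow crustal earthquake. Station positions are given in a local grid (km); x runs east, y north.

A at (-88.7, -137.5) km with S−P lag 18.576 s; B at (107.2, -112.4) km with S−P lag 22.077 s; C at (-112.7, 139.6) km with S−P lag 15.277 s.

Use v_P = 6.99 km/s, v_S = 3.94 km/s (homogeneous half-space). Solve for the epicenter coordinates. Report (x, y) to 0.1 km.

(-39.3, 22.8)

Distance from S−P lag: d = Δt · v_P v_S / (v_P − v_S) = Δt · (6.99·3.94)/(6.99−3.94) ≈ 9.0297·Δt.
So d_A = 167.74, d_B = 199.35, d_C = 137.95 km.
Circle about each station: (x + 88.7)² + (y + 137.5)² = 167.74²; (x − 107.2)² + (y + 112.4)² = 199.35²; (x + 112.7)² + (y − 139.6)² = 137.95².
Subtracting pairs of circle equations eliminates x²+y² and gives linear equations (the radical axes):
391.8 x + 50.2 y = -14252.05
-48.0 x + 554.2 y = 14522.02
Solving the 2×2 system: x ≈ -39.3, y ≈ 22.8 km.
Check against A (with the unrounded x, y): √((x + 88.7)²+(y + 137.5)²) = 167.74 ≈ 167.74 km. ✓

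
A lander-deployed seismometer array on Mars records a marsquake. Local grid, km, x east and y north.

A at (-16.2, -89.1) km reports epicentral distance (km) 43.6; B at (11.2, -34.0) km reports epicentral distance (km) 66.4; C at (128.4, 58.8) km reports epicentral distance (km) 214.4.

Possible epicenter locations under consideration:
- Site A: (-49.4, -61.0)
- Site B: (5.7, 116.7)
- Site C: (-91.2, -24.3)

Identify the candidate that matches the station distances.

Site A

For each candidate, compare |candidate − station| to the reported distance:
Site A: residuals A 0.1, B 0.1, C 0.0 → max 0.1 km
Site B: residuals A 163.4, B 84.4, C 78.7 → max 163.4 km
Site C: residuals A 55.5, B 36.5, C 20.4 → max 55.5 km
Only Site A has all residuals ≈ 0.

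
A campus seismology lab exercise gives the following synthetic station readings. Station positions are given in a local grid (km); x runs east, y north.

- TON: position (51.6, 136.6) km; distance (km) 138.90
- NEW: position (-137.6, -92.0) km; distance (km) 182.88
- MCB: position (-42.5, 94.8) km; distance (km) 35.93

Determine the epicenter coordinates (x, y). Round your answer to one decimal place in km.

-75.2 km east, 79.9 km north

Circle about each station: (x − 51.6)² + (y − 136.6)² = 138.90²; (x + 137.6)² + (y + 92.0)² = 182.88²; (x + 42.5)² + (y − 94.8)² = 35.93².
Subtracting pairs of circle equations eliminates x²+y² and gives linear equations (the radical axes):
-378.4 x − 457.2 y = -8076.24
-188.2 x − 83.6 y = 7473.42
Solving the 2×2 system: x ≈ -75.2, y ≈ 79.9 km.
Check against TON (with the unrounded x, y): √((x − 51.6)²+(y − 136.6)²) = 138.90 ≈ 138.90 km. ✓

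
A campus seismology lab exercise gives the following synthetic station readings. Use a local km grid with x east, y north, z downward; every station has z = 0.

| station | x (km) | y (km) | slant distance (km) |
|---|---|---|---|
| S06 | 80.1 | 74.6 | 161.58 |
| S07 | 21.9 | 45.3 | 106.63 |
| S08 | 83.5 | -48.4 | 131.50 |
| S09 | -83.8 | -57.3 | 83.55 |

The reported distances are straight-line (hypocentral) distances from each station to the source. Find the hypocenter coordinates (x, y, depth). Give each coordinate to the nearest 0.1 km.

Each station gives a sphere (x−x_i)² + (y−y_i)² + z² = d_i² (stations at z=0).
Subtracting the S06 sphere from S07 and S08: z² cancels, leaving linear equations in x and y:
-116.4 x − 58.6 y = 5288.67
6.8 x − 246.0 y = 6149.49
Solving: x ≈ -32.400, y ≈ -25.894 km (keep extra digits for the depth step; rounded: -32.4, -25.9).
Then from the S06 sphere: z² = 161.58² − (x − 80.1)² − (y − 74.6)² with x = -32.400, y = -25.894, so z ≈ 57.903 ≈ 57.9 km.

x ≈ -32.4 km, y ≈ -25.9 km, depth ≈ 57.9 km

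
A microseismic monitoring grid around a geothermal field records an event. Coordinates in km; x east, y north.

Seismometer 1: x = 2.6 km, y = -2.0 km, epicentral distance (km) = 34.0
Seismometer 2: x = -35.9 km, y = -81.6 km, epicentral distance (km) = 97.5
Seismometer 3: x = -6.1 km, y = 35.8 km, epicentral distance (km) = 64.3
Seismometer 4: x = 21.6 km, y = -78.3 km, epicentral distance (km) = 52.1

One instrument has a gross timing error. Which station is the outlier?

Seismometer 4

Solve using three stations at a time. Using Seismometer 1, Seismometer 2, Seismometer 3 (subtract circle equations pairwise → linear system) gives (x, y) ≈ (34.6, -14.1).
Distances from that point to each station vs reported:
  Seismometer 1: calculated 34.2 vs reported 34.0 → residual 0.2 km
  Seismometer 2: calculated 97.6 vs reported 97.5 → residual 0.1 km
  Seismometer 3: calculated 64.4 vs reported 64.3 → residual 0.1 km
  Seismometer 4: calculated 65.5 vs reported 52.1 → residual 13.4 km
Seismometer 1, Seismometer 2, Seismometer 3 are mutually consistent (residuals ≈ 0); Seismometer 4 is off by 13.4 km.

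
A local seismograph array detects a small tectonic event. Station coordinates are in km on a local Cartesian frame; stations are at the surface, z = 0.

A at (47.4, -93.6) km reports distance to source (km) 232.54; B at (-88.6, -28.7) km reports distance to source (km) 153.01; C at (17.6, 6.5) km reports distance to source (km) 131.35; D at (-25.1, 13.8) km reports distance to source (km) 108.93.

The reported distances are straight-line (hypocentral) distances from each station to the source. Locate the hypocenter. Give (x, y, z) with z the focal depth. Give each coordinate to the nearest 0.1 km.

Each station gives a sphere (x−x_i)² + (y−y_i)² + z² = d_i² (stations at z=0).
Subtracting the A sphere from B and C: z² cancels, leaving linear equations in x and y:
-272.0 x + 129.8 y = 28328.72
-59.6 x + 200.2 y = 26166.32
Solving: x ≈ -48.697, y ≈ 116.204 km (keep extra digits for the depth step; rounded: -48.7, 116.2).
Then from the A sphere: z² = 232.54² − (x − 47.4)² − (y + 93.6)² with x = -48.697, y = 116.204, so z ≈ 28.679 ≈ 28.7 km.
Check against D (with the unrounded solution): distance 108.93 ≈ 108.93 km. ✓

x ≈ -48.7 km, y ≈ 116.2 km, depth ≈ 28.7 km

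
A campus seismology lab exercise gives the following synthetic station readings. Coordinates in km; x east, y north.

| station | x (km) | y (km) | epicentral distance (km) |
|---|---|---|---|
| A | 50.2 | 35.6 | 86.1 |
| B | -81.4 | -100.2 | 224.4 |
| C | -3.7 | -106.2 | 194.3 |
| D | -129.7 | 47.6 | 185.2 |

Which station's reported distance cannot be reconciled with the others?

A

Solve using three stations at a time. Using B, C, D (subtract circle equations pairwise → linear system) gives (x, y) ≈ (52.7, 79.7).
Distances from that point to each station vs reported:
  A: calculated 44.2 vs reported 86.1 → residual 41.9 km
  B: calculated 224.4 vs reported 224.4 → residual 0.0 km
  C: calculated 194.3 vs reported 194.3 → residual 0.0 km
  D: calculated 185.2 vs reported 185.2 → residual 0.0 km
B, C, D are mutually consistent (residuals ≈ 0); A is off by 41.9 km.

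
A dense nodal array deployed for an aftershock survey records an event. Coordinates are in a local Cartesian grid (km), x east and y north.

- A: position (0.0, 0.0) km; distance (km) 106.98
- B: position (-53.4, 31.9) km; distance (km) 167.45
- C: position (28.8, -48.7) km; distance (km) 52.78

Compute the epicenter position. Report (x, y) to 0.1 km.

x ≈ 71.8 km, y ≈ -79.3 km

Circle about each station: x² + y² = 106.98²; (x + 53.4)² + (y − 31.9)² = 167.45²; (x − 28.8)² + (y + 48.7)² = 52.78².
Subtracting the A equation from the B and C equations removes the quadratic terms:
-106.8 x + 63.8 y = -12725.61
57.6 x − 97.4 y = 11860.12
Solving the 2×2 system: x ≈ 71.8, y ≈ -79.3 km.
Check against A (with the unrounded x, y): √(x²+y²) = 106.97 ≈ 106.98 km. ✓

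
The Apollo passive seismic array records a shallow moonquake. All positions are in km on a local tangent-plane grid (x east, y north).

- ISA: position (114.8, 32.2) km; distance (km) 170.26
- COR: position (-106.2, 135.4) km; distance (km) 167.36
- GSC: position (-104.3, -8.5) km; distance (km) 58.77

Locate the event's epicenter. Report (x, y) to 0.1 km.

Circle about each station: (x − 114.8)² + (y − 32.2)² = 170.26²; (x + 106.2)² + (y − 135.4)² = 167.36²; (x + 104.3)² + (y + 8.5)² = 58.77².
Subtracting pairs of circle equations eliminates x²+y² and gives linear equations (the radical axes):
-442.0 x + 206.4 y = 16374.82
-438.2 x − 81.4 y = 22269.41
Solving the 2×2 system: x ≈ -46.9, y ≈ -21.1 km.
Check against ISA (with the unrounded x, y): √((x − 114.8)²+(y − 32.2)²) = 170.26 ≈ 170.26 km. ✓

(-46.9, -21.1)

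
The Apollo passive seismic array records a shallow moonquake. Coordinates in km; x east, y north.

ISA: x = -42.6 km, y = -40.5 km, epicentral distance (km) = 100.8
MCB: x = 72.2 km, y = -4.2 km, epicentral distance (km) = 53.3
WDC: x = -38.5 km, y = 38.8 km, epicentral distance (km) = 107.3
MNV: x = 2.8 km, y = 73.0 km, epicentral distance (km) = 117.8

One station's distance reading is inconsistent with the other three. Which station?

ISA

Solve using three stations at a time. Using MCB, WDC, MNV (subtract circle equations pairwise → linear system) gives (x, y) ≈ (33.5, -40.7).
Distances from that point to each station vs reported:
  ISA: calculated 76.1 vs reported 100.8 → residual 24.7 km
  MCB: calculated 53.2 vs reported 53.3 → residual 0.1 km
  WDC: calculated 107.2 vs reported 107.3 → residual 0.1 km
  MNV: calculated 117.7 vs reported 117.8 → residual 0.1 km
MCB, WDC, MNV are mutually consistent (residuals ≈ 0); ISA is off by 24.7 km.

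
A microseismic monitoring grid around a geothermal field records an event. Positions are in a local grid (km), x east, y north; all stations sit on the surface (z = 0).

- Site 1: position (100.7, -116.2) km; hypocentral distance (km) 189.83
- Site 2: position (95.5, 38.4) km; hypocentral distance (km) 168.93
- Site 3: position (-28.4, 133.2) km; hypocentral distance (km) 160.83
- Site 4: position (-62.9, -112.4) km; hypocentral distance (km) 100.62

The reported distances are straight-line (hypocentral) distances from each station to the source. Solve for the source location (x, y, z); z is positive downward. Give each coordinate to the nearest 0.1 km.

Each station gives a sphere (x−x_i)² + (y−y_i)² + z² = d_i² (stations at z=0).
Subtracting the Site 1 sphere from Site 2 and Site 3: z² cancels, leaving linear equations in x and y:
-10.4 x + 309.2 y = -5550.04
-258.2 x + 498.8 y = 5075.01
Solving: x ≈ -58.107, y ≈ -19.904 km (keep extra digits for the depth step; rounded: -58.1, -19.9).
Then from the Site 1 sphere: z² = 189.83² − (x − 100.7)² − (y + 116.2)² with x = -58.107, y = -19.904, so z ≈ 39.279 ≈ 39.3 km.

x ≈ -58.1 km, y ≈ -19.9 km, depth ≈ 39.3 km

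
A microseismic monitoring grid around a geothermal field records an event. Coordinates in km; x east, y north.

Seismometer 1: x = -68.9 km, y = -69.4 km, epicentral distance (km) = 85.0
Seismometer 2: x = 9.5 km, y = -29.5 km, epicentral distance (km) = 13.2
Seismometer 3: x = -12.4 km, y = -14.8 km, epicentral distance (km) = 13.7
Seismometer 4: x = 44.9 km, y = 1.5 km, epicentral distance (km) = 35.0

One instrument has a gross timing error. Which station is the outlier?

Seismometer 4

Solve using three stations at a time. Using Seismometer 1, Seismometer 2, Seismometer 3 (subtract circle equations pairwise → linear system) gives (x, y) ≈ (0.3, -20.0).
Distances from that point to each station vs reported:
  Seismometer 1: calculated 85.0 vs reported 85.0 → residual 0.0 km
  Seismometer 2: calculated 13.2 vs reported 13.2 → residual 0.0 km
  Seismometer 3: calculated 13.7 vs reported 13.7 → residual 0.0 km
  Seismometer 4: calculated 49.5 vs reported 35.0 → residual 14.5 km
Seismometer 1, Seismometer 2, Seismometer 3 are mutually consistent (residuals ≈ 0); Seismometer 4 is off by 14.5 km.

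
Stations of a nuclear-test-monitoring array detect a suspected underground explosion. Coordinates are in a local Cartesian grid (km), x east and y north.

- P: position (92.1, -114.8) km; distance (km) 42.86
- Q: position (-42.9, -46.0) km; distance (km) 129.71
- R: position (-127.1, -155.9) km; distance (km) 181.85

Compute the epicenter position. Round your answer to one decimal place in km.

53.3 km east, -133.0 km north

Circle about each station: (x − 92.1)² + (y + 114.8)² = 42.86²; (x + 42.9)² + (y + 46.0)² = 129.71²; (x + 127.1)² + (y + 155.9)² = 181.85².
Subtracting the P equation from the Q and R equations removes the quadratic terms:
-270.0 x + 137.6 y = -32692.74
-438.4 x − 82.2 y = -12434.67
Solving the 2×2 system: x ≈ 53.3, y ≈ -133.0 km.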